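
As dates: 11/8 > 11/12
False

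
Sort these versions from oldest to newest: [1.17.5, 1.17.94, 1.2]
[1.2, 1.17.5, 1.17.94]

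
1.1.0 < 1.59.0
True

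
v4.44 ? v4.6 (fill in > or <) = >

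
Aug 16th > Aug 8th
True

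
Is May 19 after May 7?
Yes. Day 19 comes after day 7 in May — this is a date comparison, not a decimal one (the decimal 5.19 would be smaller than 5.7).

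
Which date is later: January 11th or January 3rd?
January 11th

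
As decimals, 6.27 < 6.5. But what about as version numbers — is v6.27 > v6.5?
True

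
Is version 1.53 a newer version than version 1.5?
Yes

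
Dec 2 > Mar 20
True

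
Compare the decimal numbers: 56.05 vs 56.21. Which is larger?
56.21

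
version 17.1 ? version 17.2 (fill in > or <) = <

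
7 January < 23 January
True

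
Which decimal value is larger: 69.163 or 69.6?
69.6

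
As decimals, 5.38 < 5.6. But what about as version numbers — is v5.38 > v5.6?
True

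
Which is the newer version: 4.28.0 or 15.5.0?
15.5.0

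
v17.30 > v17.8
True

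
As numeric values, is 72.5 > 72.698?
False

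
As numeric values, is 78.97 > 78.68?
True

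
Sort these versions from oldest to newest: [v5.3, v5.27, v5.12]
[v5.3, v5.12, v5.27]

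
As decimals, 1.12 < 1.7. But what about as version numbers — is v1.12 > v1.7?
True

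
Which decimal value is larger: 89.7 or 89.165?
89.7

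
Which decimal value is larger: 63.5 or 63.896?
63.896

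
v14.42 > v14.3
True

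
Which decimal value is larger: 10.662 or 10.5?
10.662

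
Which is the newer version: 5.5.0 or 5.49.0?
5.49.0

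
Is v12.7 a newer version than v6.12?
Yes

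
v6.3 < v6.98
True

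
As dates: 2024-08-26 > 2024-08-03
True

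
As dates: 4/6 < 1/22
False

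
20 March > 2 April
False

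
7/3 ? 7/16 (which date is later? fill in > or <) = <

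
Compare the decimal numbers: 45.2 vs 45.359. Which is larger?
45.359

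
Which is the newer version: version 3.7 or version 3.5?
version 3.7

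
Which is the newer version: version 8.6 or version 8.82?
version 8.82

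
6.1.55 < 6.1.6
False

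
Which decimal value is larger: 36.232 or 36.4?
36.4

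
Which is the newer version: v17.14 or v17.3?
v17.14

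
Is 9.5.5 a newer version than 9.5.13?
No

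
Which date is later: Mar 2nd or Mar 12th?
Mar 12th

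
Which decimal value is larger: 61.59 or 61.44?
61.59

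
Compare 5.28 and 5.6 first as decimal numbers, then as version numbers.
As decimals: 5.28 < 5.6. As versions: v5.28 > v5.6 (minor version 28 > 6).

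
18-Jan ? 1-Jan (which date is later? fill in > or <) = >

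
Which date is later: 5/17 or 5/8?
5/17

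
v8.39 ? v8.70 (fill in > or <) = <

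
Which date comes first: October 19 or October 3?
October 3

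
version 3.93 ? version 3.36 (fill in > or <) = >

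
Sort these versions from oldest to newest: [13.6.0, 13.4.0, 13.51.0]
[13.4.0, 13.6.0, 13.51.0]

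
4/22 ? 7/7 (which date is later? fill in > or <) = <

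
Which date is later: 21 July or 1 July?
21 July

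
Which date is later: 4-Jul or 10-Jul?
10-Jul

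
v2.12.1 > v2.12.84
False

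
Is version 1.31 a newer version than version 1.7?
Yes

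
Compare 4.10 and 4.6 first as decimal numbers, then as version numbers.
As decimals: 4.10 < 4.6. As versions: v4.10 > v4.6 (minor version 10 > 6).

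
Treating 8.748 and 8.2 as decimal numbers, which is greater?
8.748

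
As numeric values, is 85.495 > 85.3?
True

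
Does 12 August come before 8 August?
No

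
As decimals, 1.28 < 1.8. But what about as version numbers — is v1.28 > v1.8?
True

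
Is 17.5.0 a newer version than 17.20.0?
No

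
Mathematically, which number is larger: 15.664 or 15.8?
15.8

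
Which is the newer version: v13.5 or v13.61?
v13.61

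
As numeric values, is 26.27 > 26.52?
False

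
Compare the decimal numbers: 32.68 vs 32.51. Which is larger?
32.68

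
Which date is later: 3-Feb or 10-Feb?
10-Feb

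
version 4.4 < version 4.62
True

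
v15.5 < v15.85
True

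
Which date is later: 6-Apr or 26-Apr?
26-Apr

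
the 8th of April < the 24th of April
True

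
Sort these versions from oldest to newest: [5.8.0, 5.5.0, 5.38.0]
[5.5.0, 5.8.0, 5.38.0]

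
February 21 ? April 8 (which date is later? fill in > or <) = <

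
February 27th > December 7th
False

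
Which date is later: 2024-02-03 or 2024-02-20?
2024-02-20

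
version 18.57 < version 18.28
False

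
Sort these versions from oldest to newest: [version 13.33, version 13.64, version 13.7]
[version 13.7, version 13.33, version 13.64]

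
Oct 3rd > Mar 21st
True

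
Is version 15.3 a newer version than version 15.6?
No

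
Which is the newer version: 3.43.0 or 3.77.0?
3.77.0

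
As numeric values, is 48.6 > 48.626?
False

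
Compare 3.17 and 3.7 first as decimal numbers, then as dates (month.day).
As decimals: 3.17 < 3.7. As dates: 3/17 is later than 3/7 (day 17 > day 7).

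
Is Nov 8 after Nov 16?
No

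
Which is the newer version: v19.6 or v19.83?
v19.83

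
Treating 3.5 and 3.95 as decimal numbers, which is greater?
3.95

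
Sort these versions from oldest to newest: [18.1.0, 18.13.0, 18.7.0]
[18.1.0, 18.7.0, 18.13.0]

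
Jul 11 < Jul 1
False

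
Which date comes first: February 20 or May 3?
February 20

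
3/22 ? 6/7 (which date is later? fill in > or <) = <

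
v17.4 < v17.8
True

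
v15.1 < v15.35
True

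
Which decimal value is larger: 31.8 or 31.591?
31.8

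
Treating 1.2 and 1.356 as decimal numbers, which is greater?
1.356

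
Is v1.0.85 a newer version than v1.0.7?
Yes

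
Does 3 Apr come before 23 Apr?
Yes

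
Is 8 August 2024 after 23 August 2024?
No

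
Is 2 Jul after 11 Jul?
No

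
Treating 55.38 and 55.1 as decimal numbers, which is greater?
55.38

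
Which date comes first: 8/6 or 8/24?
8/6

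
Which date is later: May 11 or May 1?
May 11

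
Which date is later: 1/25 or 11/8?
11/8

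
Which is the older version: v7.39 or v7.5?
v7.5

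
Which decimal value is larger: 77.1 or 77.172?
77.172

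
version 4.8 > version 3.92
True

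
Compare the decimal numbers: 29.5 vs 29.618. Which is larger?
29.618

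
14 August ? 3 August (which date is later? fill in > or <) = >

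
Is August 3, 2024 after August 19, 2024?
No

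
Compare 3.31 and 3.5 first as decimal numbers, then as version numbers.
As decimals: 3.31 < 3.5. As versions: v3.31 > v3.5 (minor version 31 > 5).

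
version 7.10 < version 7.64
True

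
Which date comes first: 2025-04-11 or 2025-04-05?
2025-04-05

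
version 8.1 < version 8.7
True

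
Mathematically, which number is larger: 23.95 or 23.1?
23.95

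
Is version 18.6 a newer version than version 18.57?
No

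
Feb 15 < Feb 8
False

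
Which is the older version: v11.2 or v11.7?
v11.2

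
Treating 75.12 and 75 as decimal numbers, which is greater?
75.12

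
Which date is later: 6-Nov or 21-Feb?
6-Nov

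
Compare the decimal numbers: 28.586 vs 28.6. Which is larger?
28.6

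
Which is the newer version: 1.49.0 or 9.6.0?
9.6.0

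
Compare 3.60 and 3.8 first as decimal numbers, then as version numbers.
As decimals: 3.60 < 3.8. As versions: v3.60 > v3.8 (minor version 60 > 8).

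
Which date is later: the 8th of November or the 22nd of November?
the 22nd of November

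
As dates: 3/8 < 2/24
False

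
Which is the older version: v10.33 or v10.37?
v10.33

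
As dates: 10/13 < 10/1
False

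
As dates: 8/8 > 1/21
True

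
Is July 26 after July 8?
Yes. Day 26 comes after day 8 in July — this is a date comparison, not a decimal one (the decimal 7.26 would be smaller than 7.8).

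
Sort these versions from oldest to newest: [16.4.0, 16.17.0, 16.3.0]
[16.3.0, 16.4.0, 16.17.0]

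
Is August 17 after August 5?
Yes. Day 17 comes after day 5 in August — this is a date comparison, not a decimal one (the decimal 8.17 would be smaller than 8.5).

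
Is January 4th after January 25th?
No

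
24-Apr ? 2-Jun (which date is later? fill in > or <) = <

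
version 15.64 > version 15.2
True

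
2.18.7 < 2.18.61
True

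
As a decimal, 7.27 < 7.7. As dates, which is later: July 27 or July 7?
July 27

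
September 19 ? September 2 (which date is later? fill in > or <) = >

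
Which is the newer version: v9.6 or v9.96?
v9.96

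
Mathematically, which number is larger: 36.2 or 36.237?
36.237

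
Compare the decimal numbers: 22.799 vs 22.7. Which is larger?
22.799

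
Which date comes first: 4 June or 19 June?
4 June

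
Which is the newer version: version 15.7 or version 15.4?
version 15.7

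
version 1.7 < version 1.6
False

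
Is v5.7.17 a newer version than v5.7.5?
Yes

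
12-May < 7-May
False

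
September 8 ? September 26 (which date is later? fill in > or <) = <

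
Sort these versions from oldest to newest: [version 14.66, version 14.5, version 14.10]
[version 14.5, version 14.10, version 14.66]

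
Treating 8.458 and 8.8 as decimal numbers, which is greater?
8.8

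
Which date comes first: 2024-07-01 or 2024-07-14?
2024-07-01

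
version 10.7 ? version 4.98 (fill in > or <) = >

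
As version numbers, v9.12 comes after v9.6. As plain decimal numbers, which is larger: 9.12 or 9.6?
9.6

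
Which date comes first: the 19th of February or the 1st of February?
the 1st of February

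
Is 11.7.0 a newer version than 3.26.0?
Yes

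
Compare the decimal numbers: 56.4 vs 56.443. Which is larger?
56.443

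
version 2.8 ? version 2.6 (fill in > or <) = >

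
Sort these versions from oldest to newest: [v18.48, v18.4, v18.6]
[v18.4, v18.6, v18.48]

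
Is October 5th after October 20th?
No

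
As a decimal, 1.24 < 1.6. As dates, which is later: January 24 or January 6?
January 24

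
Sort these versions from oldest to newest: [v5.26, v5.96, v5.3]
[v5.3, v5.26, v5.96]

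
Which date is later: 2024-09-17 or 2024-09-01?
2024-09-17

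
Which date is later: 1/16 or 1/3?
1/16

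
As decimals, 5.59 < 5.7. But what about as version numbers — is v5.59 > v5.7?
True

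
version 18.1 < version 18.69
True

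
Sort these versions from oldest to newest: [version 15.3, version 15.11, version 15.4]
[version 15.3, version 15.4, version 15.11]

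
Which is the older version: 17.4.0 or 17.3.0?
17.3.0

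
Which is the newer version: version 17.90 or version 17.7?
version 17.90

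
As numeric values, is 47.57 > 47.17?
True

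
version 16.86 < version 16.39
False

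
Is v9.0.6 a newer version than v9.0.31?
No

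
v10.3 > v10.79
False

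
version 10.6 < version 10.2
False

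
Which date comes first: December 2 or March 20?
March 20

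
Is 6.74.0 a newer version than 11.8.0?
No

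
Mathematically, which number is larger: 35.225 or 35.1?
35.225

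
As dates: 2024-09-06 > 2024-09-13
False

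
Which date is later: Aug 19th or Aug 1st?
Aug 19th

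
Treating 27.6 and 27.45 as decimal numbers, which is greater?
27.6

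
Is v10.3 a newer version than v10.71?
No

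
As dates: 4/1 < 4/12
True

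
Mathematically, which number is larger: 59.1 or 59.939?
59.939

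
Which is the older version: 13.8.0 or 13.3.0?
13.3.0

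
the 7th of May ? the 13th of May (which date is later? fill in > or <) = <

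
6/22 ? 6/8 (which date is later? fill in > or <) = >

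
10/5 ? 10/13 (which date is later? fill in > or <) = <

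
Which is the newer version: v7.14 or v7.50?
v7.50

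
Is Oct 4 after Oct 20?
No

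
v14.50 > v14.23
True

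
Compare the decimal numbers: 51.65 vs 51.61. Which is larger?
51.65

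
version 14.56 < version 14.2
False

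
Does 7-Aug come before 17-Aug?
Yes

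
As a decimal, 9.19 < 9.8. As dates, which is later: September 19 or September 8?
September 19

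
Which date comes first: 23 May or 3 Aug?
23 May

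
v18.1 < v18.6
True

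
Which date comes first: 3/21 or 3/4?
3/4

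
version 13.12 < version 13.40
True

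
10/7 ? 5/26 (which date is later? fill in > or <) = >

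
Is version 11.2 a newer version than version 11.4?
No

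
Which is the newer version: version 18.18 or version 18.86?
version 18.86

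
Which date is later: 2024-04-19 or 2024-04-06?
2024-04-19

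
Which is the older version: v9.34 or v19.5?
v9.34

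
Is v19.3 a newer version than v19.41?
No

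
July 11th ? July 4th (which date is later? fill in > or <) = >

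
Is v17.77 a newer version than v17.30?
Yes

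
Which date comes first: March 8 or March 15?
March 8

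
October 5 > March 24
True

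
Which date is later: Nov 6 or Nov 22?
Nov 22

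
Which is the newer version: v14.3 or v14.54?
v14.54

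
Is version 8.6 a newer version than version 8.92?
No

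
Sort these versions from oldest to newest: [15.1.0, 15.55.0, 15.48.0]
[15.1.0, 15.48.0, 15.55.0]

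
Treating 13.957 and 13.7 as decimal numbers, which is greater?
13.957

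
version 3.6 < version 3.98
True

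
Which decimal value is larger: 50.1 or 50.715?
50.715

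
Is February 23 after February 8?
Yes. Day 23 comes after day 8 in February — this is a date comparison, not a decimal one (the decimal 2.23 would be smaller than 2.8).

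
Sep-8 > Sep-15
False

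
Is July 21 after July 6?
Yes. Day 21 comes after day 6 in July — this is a date comparison, not a decimal one (the decimal 7.21 would be smaller than 7.6).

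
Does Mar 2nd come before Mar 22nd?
Yes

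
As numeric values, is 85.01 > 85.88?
False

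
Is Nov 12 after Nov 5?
Yes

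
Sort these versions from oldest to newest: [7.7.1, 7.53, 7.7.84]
[7.7.1, 7.7.84, 7.53]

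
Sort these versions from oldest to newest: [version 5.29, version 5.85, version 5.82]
[version 5.29, version 5.82, version 5.85]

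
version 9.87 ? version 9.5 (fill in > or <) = >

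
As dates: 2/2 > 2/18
False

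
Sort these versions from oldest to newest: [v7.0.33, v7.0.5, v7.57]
[v7.0.5, v7.0.33, v7.57]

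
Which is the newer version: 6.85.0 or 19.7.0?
19.7.0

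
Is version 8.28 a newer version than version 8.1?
Yes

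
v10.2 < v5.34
False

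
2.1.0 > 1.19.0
True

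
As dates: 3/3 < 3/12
True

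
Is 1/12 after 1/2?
Yes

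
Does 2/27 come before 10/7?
Yes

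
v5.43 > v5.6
True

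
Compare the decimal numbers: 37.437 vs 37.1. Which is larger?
37.437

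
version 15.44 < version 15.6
False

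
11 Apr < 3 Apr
False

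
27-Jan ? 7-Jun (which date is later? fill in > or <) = <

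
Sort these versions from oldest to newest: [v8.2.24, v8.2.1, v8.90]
[v8.2.1, v8.2.24, v8.90]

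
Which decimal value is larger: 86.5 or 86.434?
86.5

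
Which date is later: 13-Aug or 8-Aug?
13-Aug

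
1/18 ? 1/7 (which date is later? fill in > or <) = >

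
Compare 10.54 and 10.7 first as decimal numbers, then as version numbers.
As decimals: 10.54 < 10.7. As versions: v10.54 > v10.7 (minor version 54 > 7).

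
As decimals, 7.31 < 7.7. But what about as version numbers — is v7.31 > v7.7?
True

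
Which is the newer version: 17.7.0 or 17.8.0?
17.8.0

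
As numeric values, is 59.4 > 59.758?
False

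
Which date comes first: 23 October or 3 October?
3 October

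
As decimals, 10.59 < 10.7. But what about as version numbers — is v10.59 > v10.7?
True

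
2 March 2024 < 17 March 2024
True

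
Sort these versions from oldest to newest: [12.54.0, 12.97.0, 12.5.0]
[12.5.0, 12.54.0, 12.97.0]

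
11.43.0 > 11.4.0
True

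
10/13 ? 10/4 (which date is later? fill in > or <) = >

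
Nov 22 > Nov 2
True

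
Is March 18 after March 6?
Yes. Day 18 comes after day 6 in March — this is a date comparison, not a decimal one (the decimal 3.18 would be smaller than 3.6).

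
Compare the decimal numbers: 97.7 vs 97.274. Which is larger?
97.7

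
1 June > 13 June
False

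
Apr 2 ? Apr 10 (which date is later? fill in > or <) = <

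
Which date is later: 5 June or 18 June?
18 June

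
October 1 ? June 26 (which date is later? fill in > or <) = >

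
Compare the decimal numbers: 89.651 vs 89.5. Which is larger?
89.651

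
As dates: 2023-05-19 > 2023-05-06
True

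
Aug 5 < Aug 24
True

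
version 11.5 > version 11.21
False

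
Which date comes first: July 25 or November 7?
July 25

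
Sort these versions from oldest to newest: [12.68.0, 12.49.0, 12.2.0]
[12.2.0, 12.49.0, 12.68.0]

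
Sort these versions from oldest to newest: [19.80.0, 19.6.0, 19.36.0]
[19.6.0, 19.36.0, 19.80.0]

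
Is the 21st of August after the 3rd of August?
Yes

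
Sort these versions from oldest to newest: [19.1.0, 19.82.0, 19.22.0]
[19.1.0, 19.22.0, 19.82.0]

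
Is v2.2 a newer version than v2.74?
No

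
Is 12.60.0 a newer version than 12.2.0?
Yes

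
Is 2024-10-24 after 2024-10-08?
Yes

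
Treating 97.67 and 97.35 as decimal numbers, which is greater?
97.67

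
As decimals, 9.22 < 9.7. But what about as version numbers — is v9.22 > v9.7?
True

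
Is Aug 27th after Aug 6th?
Yes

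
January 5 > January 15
False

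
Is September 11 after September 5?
Yes. Day 11 comes after day 5 in September — this is a date comparison, not a decimal one (the decimal 9.11 would be smaller than 9.5).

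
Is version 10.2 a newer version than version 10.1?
Yes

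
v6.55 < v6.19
False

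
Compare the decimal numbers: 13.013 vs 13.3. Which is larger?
13.3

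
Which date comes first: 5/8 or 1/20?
1/20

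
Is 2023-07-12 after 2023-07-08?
Yes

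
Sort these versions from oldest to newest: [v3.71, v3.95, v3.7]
[v3.7, v3.71, v3.95]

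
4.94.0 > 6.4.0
False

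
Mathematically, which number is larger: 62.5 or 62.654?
62.654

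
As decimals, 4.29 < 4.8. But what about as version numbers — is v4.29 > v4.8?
True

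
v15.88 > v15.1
True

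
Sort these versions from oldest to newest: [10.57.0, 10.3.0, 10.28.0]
[10.3.0, 10.28.0, 10.57.0]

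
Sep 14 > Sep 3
True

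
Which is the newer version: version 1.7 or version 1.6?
version 1.7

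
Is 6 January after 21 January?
No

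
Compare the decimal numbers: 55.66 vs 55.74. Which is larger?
55.74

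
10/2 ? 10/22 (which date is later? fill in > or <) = <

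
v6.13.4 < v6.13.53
True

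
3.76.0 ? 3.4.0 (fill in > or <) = >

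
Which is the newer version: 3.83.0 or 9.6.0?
9.6.0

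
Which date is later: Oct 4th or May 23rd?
Oct 4th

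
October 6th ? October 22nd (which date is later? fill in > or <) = <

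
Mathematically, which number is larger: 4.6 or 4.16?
4.6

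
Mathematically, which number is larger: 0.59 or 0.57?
0.59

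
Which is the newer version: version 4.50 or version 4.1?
version 4.50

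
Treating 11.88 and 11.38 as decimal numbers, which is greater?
11.88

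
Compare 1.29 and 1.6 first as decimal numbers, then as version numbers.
As decimals: 1.29 < 1.6. As versions: v1.29 > v1.6 (minor version 29 > 6).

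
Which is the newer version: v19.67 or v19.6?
v19.67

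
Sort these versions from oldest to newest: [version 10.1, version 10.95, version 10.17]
[version 10.1, version 10.17, version 10.95]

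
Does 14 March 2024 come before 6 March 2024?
No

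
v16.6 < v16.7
True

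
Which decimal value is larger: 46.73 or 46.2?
46.73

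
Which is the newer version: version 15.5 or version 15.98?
version 15.98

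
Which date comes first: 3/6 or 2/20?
2/20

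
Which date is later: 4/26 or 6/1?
6/1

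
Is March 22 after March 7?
Yes. Day 22 comes after day 7 in March — this is a date comparison, not a decimal one (the decimal 3.22 would be smaller than 3.7).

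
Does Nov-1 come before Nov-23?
Yes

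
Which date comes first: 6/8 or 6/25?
6/8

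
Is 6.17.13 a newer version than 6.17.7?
Yes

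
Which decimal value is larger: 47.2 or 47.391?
47.391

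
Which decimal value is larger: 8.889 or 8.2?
8.889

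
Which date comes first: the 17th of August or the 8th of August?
the 8th of August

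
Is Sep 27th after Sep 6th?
Yes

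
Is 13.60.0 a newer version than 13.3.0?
Yes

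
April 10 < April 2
False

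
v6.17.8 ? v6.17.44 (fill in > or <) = <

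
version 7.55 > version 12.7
False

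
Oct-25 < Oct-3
False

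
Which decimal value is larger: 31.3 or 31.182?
31.3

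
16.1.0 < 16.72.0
True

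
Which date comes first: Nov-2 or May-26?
May-26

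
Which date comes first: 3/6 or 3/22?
3/6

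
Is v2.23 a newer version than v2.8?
Yes. Version numbers are compared segment by segment as integers, not as decimals: minor version 23 > 8, so v2.23 > v2.8 (even though the decimal 2.23 < 2.8).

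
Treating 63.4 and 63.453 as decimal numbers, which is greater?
63.453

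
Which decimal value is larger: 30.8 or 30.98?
30.98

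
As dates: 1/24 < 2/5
True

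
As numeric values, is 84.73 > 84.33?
True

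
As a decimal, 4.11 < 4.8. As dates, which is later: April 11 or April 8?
April 11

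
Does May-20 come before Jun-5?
Yes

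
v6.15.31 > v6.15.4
True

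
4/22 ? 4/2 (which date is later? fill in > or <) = >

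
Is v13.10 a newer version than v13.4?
Yes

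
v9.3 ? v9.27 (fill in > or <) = <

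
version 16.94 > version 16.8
True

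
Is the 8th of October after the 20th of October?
No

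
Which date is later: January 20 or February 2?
February 2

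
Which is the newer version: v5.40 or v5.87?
v5.87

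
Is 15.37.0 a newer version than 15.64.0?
No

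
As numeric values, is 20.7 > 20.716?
False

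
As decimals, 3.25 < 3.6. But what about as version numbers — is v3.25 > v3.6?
True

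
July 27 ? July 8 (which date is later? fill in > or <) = >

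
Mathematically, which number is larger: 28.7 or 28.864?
28.864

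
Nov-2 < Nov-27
True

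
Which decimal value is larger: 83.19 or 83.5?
83.5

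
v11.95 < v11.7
False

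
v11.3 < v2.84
False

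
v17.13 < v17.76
True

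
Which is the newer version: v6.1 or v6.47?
v6.47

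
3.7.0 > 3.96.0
False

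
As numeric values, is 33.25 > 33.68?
False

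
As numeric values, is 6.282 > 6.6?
False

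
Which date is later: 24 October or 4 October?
24 October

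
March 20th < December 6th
True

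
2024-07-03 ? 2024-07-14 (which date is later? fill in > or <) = <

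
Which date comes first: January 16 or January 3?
January 3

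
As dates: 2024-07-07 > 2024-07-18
False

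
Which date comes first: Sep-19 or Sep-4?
Sep-4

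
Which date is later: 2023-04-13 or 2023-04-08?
2023-04-13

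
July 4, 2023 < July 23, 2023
True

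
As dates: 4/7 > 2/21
True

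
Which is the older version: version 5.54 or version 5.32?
version 5.32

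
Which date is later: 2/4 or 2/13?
2/13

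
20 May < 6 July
True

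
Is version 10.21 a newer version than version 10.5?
Yes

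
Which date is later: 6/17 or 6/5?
6/17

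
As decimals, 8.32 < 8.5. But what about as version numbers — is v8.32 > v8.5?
True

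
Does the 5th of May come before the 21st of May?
Yes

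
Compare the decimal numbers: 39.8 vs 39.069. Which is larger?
39.8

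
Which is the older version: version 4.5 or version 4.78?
version 4.5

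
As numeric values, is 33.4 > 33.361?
True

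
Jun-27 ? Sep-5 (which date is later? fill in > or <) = <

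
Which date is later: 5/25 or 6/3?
6/3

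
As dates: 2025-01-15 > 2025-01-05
True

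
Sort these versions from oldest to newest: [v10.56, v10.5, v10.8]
[v10.5, v10.8, v10.56]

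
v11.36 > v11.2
True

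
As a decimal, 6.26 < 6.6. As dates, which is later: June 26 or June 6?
June 26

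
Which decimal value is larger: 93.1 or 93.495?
93.495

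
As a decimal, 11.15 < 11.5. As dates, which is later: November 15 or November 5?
November 15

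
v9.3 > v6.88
True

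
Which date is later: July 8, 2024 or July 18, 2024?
July 18, 2024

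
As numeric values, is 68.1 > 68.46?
False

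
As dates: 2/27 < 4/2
True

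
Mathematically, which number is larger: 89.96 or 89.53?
89.96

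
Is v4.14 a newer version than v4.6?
Yes. Version numbers are compared segment by segment as integers, not as decimals: minor version 14 > 6, so v4.14 > v4.6 (even though the decimal 4.14 < 4.6).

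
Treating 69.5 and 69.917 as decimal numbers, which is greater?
69.917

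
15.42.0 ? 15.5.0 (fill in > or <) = >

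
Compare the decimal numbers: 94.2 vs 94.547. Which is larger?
94.547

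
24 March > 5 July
False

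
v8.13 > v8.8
True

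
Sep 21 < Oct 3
True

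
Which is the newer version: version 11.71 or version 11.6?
version 11.71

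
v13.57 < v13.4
False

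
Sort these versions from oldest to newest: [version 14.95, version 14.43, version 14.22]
[version 14.22, version 14.43, version 14.95]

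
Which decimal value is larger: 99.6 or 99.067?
99.6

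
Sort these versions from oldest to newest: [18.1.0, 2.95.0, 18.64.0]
[2.95.0, 18.1.0, 18.64.0]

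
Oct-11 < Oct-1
False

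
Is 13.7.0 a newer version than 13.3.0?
Yes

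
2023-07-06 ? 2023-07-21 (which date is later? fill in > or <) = <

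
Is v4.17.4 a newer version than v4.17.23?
No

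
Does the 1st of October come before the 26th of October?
Yes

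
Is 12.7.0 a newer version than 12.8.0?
No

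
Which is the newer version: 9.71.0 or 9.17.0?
9.71.0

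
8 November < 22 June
False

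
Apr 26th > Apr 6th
True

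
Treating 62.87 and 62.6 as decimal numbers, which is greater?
62.87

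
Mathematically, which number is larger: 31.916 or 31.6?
31.916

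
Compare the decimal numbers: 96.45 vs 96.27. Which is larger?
96.45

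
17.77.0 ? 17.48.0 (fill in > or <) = >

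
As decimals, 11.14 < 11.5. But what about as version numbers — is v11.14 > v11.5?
True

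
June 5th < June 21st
True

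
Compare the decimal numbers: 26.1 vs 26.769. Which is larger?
26.769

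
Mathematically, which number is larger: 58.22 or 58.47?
58.47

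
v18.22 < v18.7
False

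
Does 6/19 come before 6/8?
No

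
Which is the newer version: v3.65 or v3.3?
v3.65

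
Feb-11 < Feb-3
False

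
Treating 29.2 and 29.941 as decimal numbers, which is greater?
29.941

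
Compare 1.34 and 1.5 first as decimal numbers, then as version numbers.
As decimals: 1.34 < 1.5. As versions: v1.34 > v1.5 (minor version 34 > 5).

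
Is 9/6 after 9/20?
No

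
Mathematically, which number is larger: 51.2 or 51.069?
51.2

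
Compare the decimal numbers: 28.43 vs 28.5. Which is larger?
28.5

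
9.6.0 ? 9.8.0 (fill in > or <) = <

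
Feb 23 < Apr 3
True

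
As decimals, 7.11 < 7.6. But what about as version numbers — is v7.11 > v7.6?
True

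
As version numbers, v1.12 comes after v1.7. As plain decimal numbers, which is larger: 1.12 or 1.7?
1.7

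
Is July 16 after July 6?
Yes. Day 16 comes after day 6 in July — this is a date comparison, not a decimal one (the decimal 7.16 would be smaller than 7.6).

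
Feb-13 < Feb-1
False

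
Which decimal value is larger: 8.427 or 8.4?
8.427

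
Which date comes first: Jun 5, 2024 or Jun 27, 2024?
Jun 5, 2024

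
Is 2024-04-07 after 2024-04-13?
No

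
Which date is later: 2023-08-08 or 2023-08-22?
2023-08-22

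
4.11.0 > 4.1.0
True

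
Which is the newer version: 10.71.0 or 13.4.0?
13.4.0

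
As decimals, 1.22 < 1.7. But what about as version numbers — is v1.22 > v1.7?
True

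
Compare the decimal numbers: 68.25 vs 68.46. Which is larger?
68.46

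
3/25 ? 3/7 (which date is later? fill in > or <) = >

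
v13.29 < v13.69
True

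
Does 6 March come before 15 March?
Yes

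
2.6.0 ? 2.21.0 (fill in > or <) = <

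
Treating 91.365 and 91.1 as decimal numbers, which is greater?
91.365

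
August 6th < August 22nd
True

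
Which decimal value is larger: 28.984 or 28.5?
28.984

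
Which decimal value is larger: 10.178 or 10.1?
10.178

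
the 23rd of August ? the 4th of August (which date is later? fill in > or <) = >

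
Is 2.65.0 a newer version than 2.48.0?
Yes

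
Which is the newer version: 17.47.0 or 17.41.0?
17.47.0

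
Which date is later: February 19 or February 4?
February 19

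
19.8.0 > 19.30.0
False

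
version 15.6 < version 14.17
False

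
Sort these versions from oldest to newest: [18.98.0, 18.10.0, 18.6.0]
[18.6.0, 18.10.0, 18.98.0]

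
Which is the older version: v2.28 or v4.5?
v2.28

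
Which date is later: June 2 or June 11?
June 11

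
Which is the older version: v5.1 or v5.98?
v5.1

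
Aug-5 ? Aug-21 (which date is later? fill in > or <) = <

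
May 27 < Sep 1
True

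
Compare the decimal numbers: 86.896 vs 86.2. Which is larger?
86.896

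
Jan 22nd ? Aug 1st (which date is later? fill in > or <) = <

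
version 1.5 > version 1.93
False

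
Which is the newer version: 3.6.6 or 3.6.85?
3.6.85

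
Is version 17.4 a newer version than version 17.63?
No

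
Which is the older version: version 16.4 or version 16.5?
version 16.4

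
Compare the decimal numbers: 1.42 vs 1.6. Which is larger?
1.6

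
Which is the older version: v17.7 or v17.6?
v17.6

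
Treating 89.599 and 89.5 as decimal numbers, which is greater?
89.599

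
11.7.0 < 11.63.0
True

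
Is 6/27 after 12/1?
No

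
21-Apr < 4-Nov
True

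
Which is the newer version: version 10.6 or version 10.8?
version 10.8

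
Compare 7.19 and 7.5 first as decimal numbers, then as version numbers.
As decimals: 7.19 < 7.5. As versions: v7.19 > v7.5 (minor version 19 > 5).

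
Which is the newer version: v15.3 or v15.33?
v15.33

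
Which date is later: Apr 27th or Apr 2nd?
Apr 27th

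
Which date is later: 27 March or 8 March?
27 March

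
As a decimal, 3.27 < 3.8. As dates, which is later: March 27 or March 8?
March 27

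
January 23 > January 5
True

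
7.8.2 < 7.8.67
True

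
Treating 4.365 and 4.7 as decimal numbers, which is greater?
4.7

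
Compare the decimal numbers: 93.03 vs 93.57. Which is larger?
93.57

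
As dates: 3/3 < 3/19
True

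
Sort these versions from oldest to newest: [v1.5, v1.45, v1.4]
[v1.4, v1.5, v1.45]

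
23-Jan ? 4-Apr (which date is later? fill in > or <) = <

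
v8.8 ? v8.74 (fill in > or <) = <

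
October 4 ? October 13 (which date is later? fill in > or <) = <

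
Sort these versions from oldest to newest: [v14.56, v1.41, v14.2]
[v1.41, v14.2, v14.56]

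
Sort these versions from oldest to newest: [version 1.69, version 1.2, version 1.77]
[version 1.2, version 1.69, version 1.77]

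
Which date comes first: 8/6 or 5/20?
5/20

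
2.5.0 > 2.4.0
True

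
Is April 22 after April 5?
Yes. Day 22 comes after day 5 in April — this is a date comparison, not a decimal one (the decimal 4.22 would be smaller than 4.5).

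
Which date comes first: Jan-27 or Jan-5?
Jan-5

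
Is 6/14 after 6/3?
Yes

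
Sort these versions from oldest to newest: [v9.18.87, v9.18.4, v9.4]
[v9.4, v9.18.4, v9.18.87]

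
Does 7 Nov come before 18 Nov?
Yes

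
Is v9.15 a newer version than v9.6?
Yes. Version numbers are compared segment by segment as integers, not as decimals: minor version 15 > 6, so v9.15 > v9.6 (even though the decimal 9.15 < 9.6).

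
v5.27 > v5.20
True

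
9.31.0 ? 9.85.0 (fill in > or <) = <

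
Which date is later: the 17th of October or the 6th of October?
the 17th of October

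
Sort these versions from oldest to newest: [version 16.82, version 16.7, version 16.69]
[version 16.7, version 16.69, version 16.82]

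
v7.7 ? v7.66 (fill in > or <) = <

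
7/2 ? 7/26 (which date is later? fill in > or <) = <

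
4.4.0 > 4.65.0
False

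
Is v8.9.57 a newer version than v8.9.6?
Yes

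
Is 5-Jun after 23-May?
Yes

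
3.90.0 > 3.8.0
True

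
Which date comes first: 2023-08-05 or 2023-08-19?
2023-08-05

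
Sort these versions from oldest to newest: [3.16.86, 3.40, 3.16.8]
[3.16.8, 3.16.86, 3.40]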